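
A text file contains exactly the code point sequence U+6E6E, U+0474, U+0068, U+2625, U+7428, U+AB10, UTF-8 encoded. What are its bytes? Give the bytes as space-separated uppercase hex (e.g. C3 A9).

U+6E6E: 3-byte form → E6 B9 AE.
U+0474: 2-byte form → D1 B4.
U+0068: 1-byte form → 68.
U+2625: 3-byte form → E2 98 A5.
U+7428: 3-byte form → E7 90 A8.
U+AB10: 3-byte form → EA AC 90.
Concatenated (15 bytes): E6 B9 AE D1 B4 68 E2 98 A5 E7 90 A8 EA AC 90.

E6 B9 AE D1 B4 68 E2 98 A5 E7 90 A8 EA AC 90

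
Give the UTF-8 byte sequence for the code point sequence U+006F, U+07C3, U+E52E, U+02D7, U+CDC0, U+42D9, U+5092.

6F DF 83 EE 94 AE CB 97 EC B7 80 E4 8B 99 E5 82 92

U+006F: 1-byte form → 6F.
U+07C3: 2-byte form → DF 83.
U+E52E: 3-byte form → EE 94 AE.
U+02D7: 2-byte form → CB 97.
U+CDC0: 3-byte form → EC B7 80.
U+42D9: 3-byte form → E4 8B 99.
U+5092: 3-byte form → E5 82 92.
Concatenated (17 bytes): 6F DF 83 EE 94 AE CB 97 EC B7 80 E4 8B 99 E5 82 92.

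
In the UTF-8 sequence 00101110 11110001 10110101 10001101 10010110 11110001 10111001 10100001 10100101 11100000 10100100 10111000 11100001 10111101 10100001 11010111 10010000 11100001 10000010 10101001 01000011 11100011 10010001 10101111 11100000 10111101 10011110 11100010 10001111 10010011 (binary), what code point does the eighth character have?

Offset 0: leading byte 0x2E = 00101110 → 1-byte char #1 = 2E.
Offset 1: leading byte 0xF1 = 11110001 → 4-byte char #2 = F1 B5 8D 96.
Offset 5: leading byte 0xF1 = 11110001 → 4-byte char #3 = F1 B9 A1 A5.
Offset 9: leading byte 0xE0 = 11100000 → 3-byte char #4 = E0 A4 B8.
Offset 12: leading byte 0xE1 = 11100001 → 3-byte char #5 = E1 BD A1.
Offset 15: leading byte 0xD7 = 11010111 → 2-byte char #6 = D7 90.
Offset 17: leading byte 0xE1 = 11100001 → 3-byte char #7 = E1 82 A9.
Offset 20: leading byte 0x43 = 01000011 → 1-byte char #8 = 43.
Leading byte 0x43 = 01000011 matches 0xxxxxxx → 1-byte sequence.
Byte 1: 0x43 = 01000011, payload 1000011 (7 bits).
Concatenate: 1000011 = 0x43 (7 bits → U+0043).

U+0043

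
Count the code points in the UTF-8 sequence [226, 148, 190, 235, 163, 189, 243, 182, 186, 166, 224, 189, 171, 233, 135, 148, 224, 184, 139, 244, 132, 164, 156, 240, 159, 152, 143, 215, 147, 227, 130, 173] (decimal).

Byte at offset 0: 0xE2 = 11100010 → 3-byte char (#1). Advance 3.
Byte at offset 3: 0xEB = 11101011 → 3-byte char (#2). Advance 3.
Byte at offset 6: 0xF3 = 11110011 → 4-byte char (#3). Advance 4.
Byte at offset 10: 0xE0 = 11100000 → 3-byte char (#4). Advance 3.
Byte at offset 13: 0xE9 = 11101001 → 3-byte char (#5). Advance 3.
Byte at offset 16: 0xE0 = 11100000 → 3-byte char (#6). Advance 3.
Byte at offset 19: 0xF4 = 11110100 → 4-byte char (#7). Advance 4.
Byte at offset 23: 0xF0 = 11110000 → 4-byte char (#8). Advance 4.
Byte at offset 27: 0xD7 = 11010111 → 2-byte char (#9). Advance 2.
Byte at offset 29: 0xE3 = 11100011 → 3-byte char (#10). Advance 3.
Reached end at offset 32 after 10 code points.

10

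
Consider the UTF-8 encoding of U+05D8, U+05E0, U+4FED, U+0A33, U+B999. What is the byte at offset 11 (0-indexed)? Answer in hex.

U+05D8 → 2-byte form D7 98 at offsets 0–1.
U+05E0 → 2-byte form D7 A0 at offsets 2–3.
U+4FED → 3-byte form E4 BF AD at offsets 4–6.
U+0A33 → 3-byte form E0 A8 B3 at offsets 7–9.
U+B999 → 3-byte form EB A6 99 at offsets 10–12.
Offset 11 falls in char 5's range; it's byte 2 of EB A6 99 = 0xA6.

0xA6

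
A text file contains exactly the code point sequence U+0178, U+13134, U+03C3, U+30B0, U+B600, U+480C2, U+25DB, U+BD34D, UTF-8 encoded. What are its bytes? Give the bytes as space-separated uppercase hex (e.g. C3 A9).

U+0178: 2-byte form → C5 B8.
U+13134: 4-byte form → F0 93 84 B4.
U+03C3: 2-byte form → CF 83.
U+30B0: 3-byte form → E3 82 B0.
U+B600: 3-byte form → EB 98 80.
U+480C2: 4-byte form → F1 88 83 82.
U+25DB: 3-byte form → E2 97 9B.
U+BD34D: 4-byte form → F2 BD 8D 8D.
Concatenated (25 bytes): C5 B8 F0 93 84 B4 CF 83 E3 82 B0 EB 98 80 F1 88 83 82 E2 97 9B F2 BD 8D 8D.

C5 B8 F0 93 84 B4 CF 83 E3 82 B0 EB 98 80 F1 88 83 82 E2 97 9B F2 BD 8D 8D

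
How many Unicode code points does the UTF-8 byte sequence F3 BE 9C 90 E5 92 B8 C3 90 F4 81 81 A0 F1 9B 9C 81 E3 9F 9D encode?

6

Byte at offset 0: 0xF3 = 11110011 → 4-byte char (#1). Advance 4.
Byte at offset 4: 0xE5 = 11100101 → 3-byte char (#2). Advance 3.
Byte at offset 7: 0xC3 = 11000011 → 2-byte char (#3). Advance 2.
Byte at offset 9: 0xF4 = 11110100 → 4-byte char (#4). Advance 4.
Byte at offset 13: 0xF1 = 11110001 → 4-byte char (#5). Advance 4.
Byte at offset 17: 0xE3 = 11100011 → 3-byte char (#6). Advance 3.
Reached end at offset 20 after 6 code points.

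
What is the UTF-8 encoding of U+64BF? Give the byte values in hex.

U+64BF = 0x64BF = 25791 decimal. In range U+0800–U+FFFF → 3-byte form: 1110xxxx 10xxxxxx 10xxxxxx.
Binary (16 bits): 0110010010111111.
Split 4+6+6: 0110 | 010010 | 111111.
Byte 1: 11100110 = 0xE6.
Byte 2: 10010010 = 0x92.
Byte 3: 10111111 = 0xBF.

E6 92 BF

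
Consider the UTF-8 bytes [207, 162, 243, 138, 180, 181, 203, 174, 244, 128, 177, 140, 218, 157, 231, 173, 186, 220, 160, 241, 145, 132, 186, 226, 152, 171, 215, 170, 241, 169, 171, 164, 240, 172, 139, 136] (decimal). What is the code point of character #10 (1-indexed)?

U+05EA

Offset 0: leading byte 0xCF = 11001111 → 2-byte char #1 = CF A2.
Offset 2: leading byte 0xF3 = 11110011 → 4-byte char #2 = F3 8A B4 B5.
Offset 6: leading byte 0xCB = 11001011 → 2-byte char #3 = CB AE.
Offset 8: leading byte 0xF4 = 11110100 → 4-byte char #4 = F4 80 B1 8C.
Offset 12: leading byte 0xDA = 11011010 → 2-byte char #5 = DA 9D.
Offset 14: leading byte 0xE7 = 11100111 → 3-byte char #6 = E7 AD BA.
Offset 17: leading byte 0xDC = 11011100 → 2-byte char #7 = DC A0.
Offset 19: leading byte 0xF1 = 11110001 → 4-byte char #8 = F1 91 84 BA.
Offset 23: leading byte 0xE2 = 11100010 → 3-byte char #9 = E2 98 AB.
Offset 26: leading byte 0xD7 = 11010111 → 2-byte char #10 = D7 AA.
Leading byte 0xD7 = 11010111 matches 110xxxxx → 2-byte sequence.
Byte 1: 0xD7 = 11010111, payload 10111 (5 bits).
Byte 2: 0xAA = 10101010 (10xxxxxx ✓), payload 101010.
Concatenate: 10111101010 = 0x5EA (11 bits → U+05EA).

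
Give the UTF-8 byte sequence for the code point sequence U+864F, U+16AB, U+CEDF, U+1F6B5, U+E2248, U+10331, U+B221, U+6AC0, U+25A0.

E8 99 8F E1 9A AB EC BB 9F F0 9F 9A B5 F3 A2 89 88 F0 90 8C B1 EB 88 A1 E6 AB 80 E2 96 A0

U+864F: 3-byte form → E8 99 8F.
U+16AB: 3-byte form → E1 9A AB.
U+CEDF: 3-byte form → EC BB 9F.
U+1F6B5: 4-byte form → F0 9F 9A B5.
U+E2248: 4-byte form → F3 A2 89 88.
U+10331: 4-byte form → F0 90 8C B1.
U+B221: 3-byte form → EB 88 A1.
U+6AC0: 3-byte form → E6 AB 80.
U+25A0: 3-byte form → E2 96 A0.
Concatenated (30 bytes): E8 99 8F E1 9A AB EC BB 9F F0 9F 9A B5 F3 A2 89 88 F0 90 8C B1 EB 88 A1 E6 AB 80 E2 96 A0.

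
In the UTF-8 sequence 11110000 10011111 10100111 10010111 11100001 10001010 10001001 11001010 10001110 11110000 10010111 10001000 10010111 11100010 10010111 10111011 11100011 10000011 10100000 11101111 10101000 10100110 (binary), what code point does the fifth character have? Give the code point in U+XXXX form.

Offset 0: leading byte 0xF0 = 11110000 → 4-byte char #1 = F0 9F A7 97.
Offset 4: leading byte 0xE1 = 11100001 → 3-byte char #2 = E1 8A 89.
Offset 7: leading byte 0xCA = 11001010 → 2-byte char #3 = CA 8E.
Offset 9: leading byte 0xF0 = 11110000 → 4-byte char #4 = F0 97 88 97.
Offset 13: leading byte 0xE2 = 11100010 → 3-byte char #5 = E2 97 BB.
Leading byte 0xE2 = 11100010 matches 1110xxxx → 3-byte sequence.
Byte 1: 0xE2 = 11100010, payload 0010 (4 bits).
Byte 2: 0x97 = 10010111 (10xxxxxx ✓), payload 010111.
Byte 3: 0xBB = 10111011 (10xxxxxx ✓), payload 111011.
Concatenate: 0010010111111011 = 0x25FB (16 bits → U+25FB).

U+25FB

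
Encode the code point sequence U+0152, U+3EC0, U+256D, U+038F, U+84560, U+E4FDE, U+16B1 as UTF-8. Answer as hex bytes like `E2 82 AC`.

U+0152: 2-byte form → C5 92.
U+3EC0: 3-byte form → E3 BB 80.
U+256D: 3-byte form → E2 95 AD.
U+038F: 2-byte form → CE 8F.
U+84560: 4-byte form → F2 84 95 A0.
U+E4FDE: 4-byte form → F3 A4 BF 9E.
U+16B1: 3-byte form → E1 9A B1.
Concatenated (21 bytes): C5 92 E3 BB 80 E2 95 AD CE 8F F2 84 95 A0 F3 A4 BF 9E E1 9A B1.

C5 92 E3 BB 80 E2 95 AD CE 8F F2 84 95 A0 F3 A4 BF 9E E1 9A B1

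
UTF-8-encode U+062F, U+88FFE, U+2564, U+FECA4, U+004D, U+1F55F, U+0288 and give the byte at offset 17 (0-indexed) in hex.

0x9F

U+062F → 2-byte form D8 AF at offsets 0–1.
U+88FFE → 4-byte form F2 88 BF BE at offsets 2–5.
U+2564 → 3-byte form E2 95 A4 at offsets 6–8.
U+FECA4 → 4-byte form F3 BE B2 A4 at offsets 9–12.
U+004D → 1-byte form 4D at offsets 13–13.
U+1F55F → 4-byte form F0 9F 95 9F at offsets 14–17.
Offset 17 falls in char 6's range; it's byte 4 of F0 9F 95 9F = 0x9F.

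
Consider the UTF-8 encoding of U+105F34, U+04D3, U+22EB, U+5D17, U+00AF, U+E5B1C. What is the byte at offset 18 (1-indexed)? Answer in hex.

1-indexed offset 18 is 0-indexed offset 17.
U+105F34 → 4-byte form F4 85 BC B4 at offsets 0–3.
U+04D3 → 2-byte form D3 93 at offsets 4–5.
U+22EB → 3-byte form E2 8B AB at offsets 6–8.
U+5D17 → 3-byte form E5 B4 97 at offsets 9–11.
U+00AF → 2-byte form C2 AF at offsets 12–13.
U+E5B1C → 4-byte form F3 A5 AC 9C at offsets 14–17.
Offset 17 falls in char 6's range; it's byte 4 of F3 A5 AC 9C = 0x9C.

0x9C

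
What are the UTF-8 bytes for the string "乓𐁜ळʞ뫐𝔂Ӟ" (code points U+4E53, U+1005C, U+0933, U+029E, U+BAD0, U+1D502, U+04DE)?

U+4E53: 3-byte form → E4 B9 93.
U+1005C: 4-byte form → F0 90 81 9C.
U+0933: 3-byte form → E0 A4 B3.
U+029E: 2-byte form → CA 9E.
U+BAD0: 3-byte form → EB AB 90.
U+1D502: 4-byte form → F0 9D 94 82.
U+04DE: 2-byte form → D3 9E.
Concatenated (21 bytes): E4 B9 93 F0 90 81 9C E0 A4 B3 CA 9E EB AB 90 F0 9D 94 82 D3 9E.

E4 B9 93 F0 90 81 9C E0 A4 B3 CA 9E EB AB 90 F0 9D 94 82 D3 9E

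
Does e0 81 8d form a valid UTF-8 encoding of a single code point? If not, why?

Leading byte 0xE0 = 11100000 → 3-byte form.
Continuation bytes all match 10xxxxxx. Payload decodes to 0x4D.
But 0x4D < 0x800, the minimum for a 3-byte sequence — this is an overlong encoding.

invalid (overlong encoding)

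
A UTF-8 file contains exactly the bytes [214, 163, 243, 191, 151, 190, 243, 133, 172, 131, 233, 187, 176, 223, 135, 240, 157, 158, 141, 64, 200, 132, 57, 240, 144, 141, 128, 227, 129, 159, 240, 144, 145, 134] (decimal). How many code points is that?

Byte at offset 0: 0xD6 = 11010110 → 2-byte char (#1). Advance 2.
Byte at offset 2: 0xF3 = 11110011 → 4-byte char (#2). Advance 4.
Byte at offset 6: 0xF3 = 11110011 → 4-byte char (#3). Advance 4.
Byte at offset 10: 0xE9 = 11101001 → 3-byte char (#4). Advance 3.
Byte at offset 13: 0xDF = 11011111 → 2-byte char (#5). Advance 2.
Byte at offset 15: 0xF0 = 11110000 → 4-byte char (#6). Advance 4.
Byte at offset 19: 0x40 = 01000000 → 1-byte char (#7). Advance 1.
Byte at offset 20: 0xC8 = 11001000 → 2-byte char (#8). Advance 2.
Byte at offset 22: 0x39 = 00111001 → 1-byte char (#9). Advance 1.
Byte at offset 23: 0xF0 = 11110000 → 4-byte char (#10). Advance 4.
Byte at offset 27: 0xE3 = 11100011 → 3-byte char (#11). Advance 3.
Byte at offset 30: 0xF0 = 11110000 → 4-byte char (#12). Advance 4.
Reached end at offset 34 after 12 code points.

12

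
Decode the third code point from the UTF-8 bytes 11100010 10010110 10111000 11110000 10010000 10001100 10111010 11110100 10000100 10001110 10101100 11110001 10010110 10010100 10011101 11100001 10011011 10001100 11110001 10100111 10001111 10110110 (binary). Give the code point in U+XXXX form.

Offset 0: leading byte 0xE2 = 11100010 → 3-byte char #1 = E2 96 B8.
Offset 3: leading byte 0xF0 = 11110000 → 4-byte char #2 = F0 90 8C BA.
Offset 7: leading byte 0xF4 = 11110100 → 4-byte char #3 = F4 84 8E AC.
Leading byte 0xF4 = 11110100 matches 11110xxx → 4-byte sequence.
Byte 1: 0xF4 = 11110100, payload 100 (3 bits).
Byte 2: 0x84 = 10000100 (10xxxxxx ✓), payload 000100.
Byte 3: 0x8E = 10001110 (10xxxxxx ✓), payload 001110.
Byte 4: 0xAC = 10101100 (10xxxxxx ✓), payload 101100.
Concatenate: 100000100001110101100 = 0x1043AC (21 bits → U+1043AC).

U+1043AC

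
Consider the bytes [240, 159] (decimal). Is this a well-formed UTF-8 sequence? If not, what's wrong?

Leading byte 0xF0 = 11110000 → 4-byte form, but only 2 bytes are present.

invalid (sequence truncated)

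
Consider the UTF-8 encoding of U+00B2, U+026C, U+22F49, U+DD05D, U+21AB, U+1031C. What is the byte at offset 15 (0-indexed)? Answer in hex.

U+00B2 → 2-byte form C2 B2 at offsets 0–1.
U+026C → 2-byte form C9 AC at offsets 2–3.
U+22F49 → 4-byte form F0 A2 BD 89 at offsets 4–7.
U+DD05D → 4-byte form F3 9D 81 9D at offsets 8–11.
U+21AB → 3-byte form E2 86 AB at offsets 12–14.
U+1031C → 4-byte form F0 90 8C 9C at offsets 15–18.
Offset 15 falls in char 6's range; it's byte 1 of F0 90 8C 9C = 0xF0.

0xF0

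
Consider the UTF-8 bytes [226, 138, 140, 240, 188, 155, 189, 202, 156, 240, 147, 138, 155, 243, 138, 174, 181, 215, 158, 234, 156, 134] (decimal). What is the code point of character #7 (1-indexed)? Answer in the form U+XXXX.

U+A706

Offset 0: leading byte 0xE2 = 11100010 → 3-byte char #1 = E2 8A 8C.
Offset 3: leading byte 0xF0 = 11110000 → 4-byte char #2 = F0 BC 9B BD.
Offset 7: leading byte 0xCA = 11001010 → 2-byte char #3 = CA 9C.
Offset 9: leading byte 0xF0 = 11110000 → 4-byte char #4 = F0 93 8A 9B.
Offset 13: leading byte 0xF3 = 11110011 → 4-byte char #5 = F3 8A AE B5.
Offset 17: leading byte 0xD7 = 11010111 → 2-byte char #6 = D7 9E.
Offset 19: leading byte 0xEA = 11101010 → 3-byte char #7 = EA 9C 86.
Leading byte 0xEA = 11101010 matches 1110xxxx → 3-byte sequence.
Byte 1: 0xEA = 11101010, payload 1010 (4 bits).
Byte 2: 0x9C = 10011100 (10xxxxxx ✓), payload 011100.
Byte 3: 0x86 = 10000110 (10xxxxxx ✓), payload 000110.
Concatenate: 1010011100000110 = 0xA706 (16 bits → U+A706).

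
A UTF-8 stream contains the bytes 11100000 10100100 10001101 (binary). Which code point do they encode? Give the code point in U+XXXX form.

Leading byte 0xE0 = 11100000 matches 1110xxxx → 3-byte sequence.
Byte 1: 0xE0 = 11100000, payload 0000 (4 bits).
Byte 2: 0xA4 = 10100100 (10xxxxxx ✓), payload 100100.
Byte 3: 0x8D = 10001101 (10xxxxxx ✓), payload 001101.
Concatenate: 0000100100001101 = 0x90D (16 bits → U+090D).

U+090D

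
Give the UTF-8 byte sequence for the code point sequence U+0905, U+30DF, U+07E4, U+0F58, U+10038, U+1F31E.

U+0905: 3-byte form → E0 A4 85.
U+30DF: 3-byte form → E3 83 9F.
U+07E4: 2-byte form → DF A4.
U+0F58: 3-byte form → E0 BD 98.
U+10038: 4-byte form → F0 90 80 B8.
U+1F31E: 4-byte form → F0 9F 8C 9E.
Concatenated (19 bytes): E0 A4 85 E3 83 9F DF A4 E0 BD 98 F0 90 80 B8 F0 9F 8C 9E.

E0 A4 85 E3 83 9F DF A4 E0 BD 98 F0 90 80 B8 F0 9F 8C 9E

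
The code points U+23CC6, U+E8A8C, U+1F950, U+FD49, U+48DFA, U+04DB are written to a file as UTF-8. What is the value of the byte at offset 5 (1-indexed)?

0xF3

1-indexed offset 5 is 0-indexed offset 4.
U+23CC6 → 4-byte form F0 A3 B3 86 at offsets 0–3.
U+E8A8C → 4-byte form F3 A8 AA 8C at offsets 4–7.
Offset 4 falls in char 2's range; it's byte 1 of F3 A8 AA 8C = 0xF3.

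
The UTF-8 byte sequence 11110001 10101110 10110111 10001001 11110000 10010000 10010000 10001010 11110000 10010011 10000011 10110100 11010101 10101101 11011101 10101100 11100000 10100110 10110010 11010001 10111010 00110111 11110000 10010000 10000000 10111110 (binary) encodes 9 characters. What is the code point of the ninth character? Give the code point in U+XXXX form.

U+1003E

Offset 0: leading byte 0xF1 = 11110001 → 4-byte char #1 = F1 AE B7 89.
Offset 4: leading byte 0xF0 = 11110000 → 4-byte char #2 = F0 90 90 8A.
Offset 8: leading byte 0xF0 = 11110000 → 4-byte char #3 = F0 93 83 B4.
Offset 12: leading byte 0xD5 = 11010101 → 2-byte char #4 = D5 AD.
Offset 14: leading byte 0xDD = 11011101 → 2-byte char #5 = DD AC.
Offset 16: leading byte 0xE0 = 11100000 → 3-byte char #6 = E0 A6 B2.
Offset 19: leading byte 0xD1 = 11010001 → 2-byte char #7 = D1 BA.
Offset 21: leading byte 0x37 = 00110111 → 1-byte char #8 = 37.
Offset 22: leading byte 0xF0 = 11110000 → 4-byte char #9 = F0 90 80 BE.
Leading byte 0xF0 = 11110000 matches 11110xxx → 4-byte sequence.
Byte 1: 0xF0 = 11110000, payload 000 (3 bits).
Byte 2: 0x90 = 10010000 (10xxxxxx ✓), payload 010000.
Byte 3: 0x80 = 10000000 (10xxxxxx ✓), payload 000000.
Byte 4: 0xBE = 10111110 (10xxxxxx ✓), payload 111110.
Concatenate: 000010000000000111110 = 0x1003E (21 bits → U+1003E).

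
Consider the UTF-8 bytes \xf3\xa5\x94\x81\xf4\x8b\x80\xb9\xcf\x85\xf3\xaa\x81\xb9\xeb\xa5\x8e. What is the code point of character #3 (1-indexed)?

U+03C5

Offset 0: leading byte 0xF3 = 11110011 → 4-byte char #1 = F3 A5 94 81.
Offset 4: leading byte 0xF4 = 11110100 → 4-byte char #2 = F4 8B 80 B9.
Offset 8: leading byte 0xCF = 11001111 → 2-byte char #3 = CF 85.
Leading byte 0xCF = 11001111 matches 110xxxxx → 2-byte sequence.
Byte 1: 0xCF = 11001111, payload 01111 (5 bits).
Byte 2: 0x85 = 10000101 (10xxxxxx ✓), payload 000101.
Concatenate: 01111000101 = 0x3C5 (11 bits → U+03C5).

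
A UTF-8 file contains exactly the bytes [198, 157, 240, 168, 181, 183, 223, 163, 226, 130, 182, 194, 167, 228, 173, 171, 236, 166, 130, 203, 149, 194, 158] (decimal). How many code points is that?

Byte at offset 0: 0xC6 = 11000110 → 2-byte char (#1). Advance 2.
Byte at offset 2: 0xF0 = 11110000 → 4-byte char (#2). Advance 4.
Byte at offset 6: 0xDF = 11011111 → 2-byte char (#3). Advance 2.
Byte at offset 8: 0xE2 = 11100010 → 3-byte char (#4). Advance 3.
Byte at offset 11: 0xC2 = 11000010 → 2-byte char (#5). Advance 2.
Byte at offset 13: 0xE4 = 11100100 → 3-byte char (#6). Advance 3.
Byte at offset 16: 0xEC = 11101100 → 3-byte char (#7). Advance 3.
Byte at offset 19: 0xCB = 11001011 → 2-byte char (#8). Advance 2.
Byte at offset 21: 0xC2 = 11000010 → 2-byte char (#9). Advance 2.
Reached end at offset 23 after 9 code points.

9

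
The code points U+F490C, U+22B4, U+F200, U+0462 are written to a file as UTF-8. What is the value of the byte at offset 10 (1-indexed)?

1-indexed offset 10 is 0-indexed offset 9.
U+F490C → 4-byte form F3 B4 A4 8C at offsets 0–3.
U+22B4 → 3-byte form E2 8A B4 at offsets 4–6.
U+F200 → 3-byte form EF 88 80 at offsets 7–9.
Offset 9 falls in char 3's range; it's byte 3 of EF 88 80 = 0x80.

0x80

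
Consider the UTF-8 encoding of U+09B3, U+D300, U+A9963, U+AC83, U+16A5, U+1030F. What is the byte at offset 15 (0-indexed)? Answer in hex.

U+09B3 → 3-byte form E0 A6 B3 at offsets 0–2.
U+D300 → 3-byte form ED 8C 80 at offsets 3–5.
U+A9963 → 4-byte form F2 A9 A5 A3 at offsets 6–9.
U+AC83 → 3-byte form EA B2 83 at offsets 10–12.
U+16A5 → 3-byte form E1 9A A5 at offsets 13–15.
Offset 15 falls in char 5's range; it's byte 3 of E1 9A A5 = 0xA5.

0xA5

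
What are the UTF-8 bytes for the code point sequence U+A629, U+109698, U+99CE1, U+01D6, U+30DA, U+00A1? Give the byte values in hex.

U+A629: 3-byte form → EA 98 A9.
U+109698: 4-byte form → F4 89 9A 98.
U+99CE1: 4-byte form → F2 99 B3 A1.
U+01D6: 2-byte form → C7 96.
U+30DA: 3-byte form → E3 83 9A.
U+00A1: 2-byte form → C2 A1.
Concatenated (18 bytes): EA 98 A9 F4 89 9A 98 F2 99 B3 A1 C7 96 E3 83 9A C2 A1.

EA 98 A9 F4 89 9A 98 F2 99 B3 A1 C7 96 E3 83 9A C2 A1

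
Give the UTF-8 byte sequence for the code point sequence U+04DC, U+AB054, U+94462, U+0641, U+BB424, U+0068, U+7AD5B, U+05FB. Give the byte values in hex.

D3 9C F2 AB 81 94 F2 94 91 A2 D9 81 F2 BB 90 A4 68 F1 BA B5 9B D7 BB

U+04DC: 2-byte form → D3 9C.
U+AB054: 4-byte form → F2 AB 81 94.
U+94462: 4-byte form → F2 94 91 A2.
U+0641: 2-byte form → D9 81.
U+BB424: 4-byte form → F2 BB 90 A4.
U+0068: 1-byte form → 68.
U+7AD5B: 4-byte form → F1 BA B5 9B.
U+05FB: 2-byte form → D7 BB.
Concatenated (23 bytes): D3 9C F2 AB 81 94 F2 94 91 A2 D9 81 F2 BB 90 A4 68 F1 BA B5 9B D7 BB.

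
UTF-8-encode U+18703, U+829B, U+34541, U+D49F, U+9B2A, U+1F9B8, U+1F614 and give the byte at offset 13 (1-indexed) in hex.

0x92

1-indexed offset 13 is 0-indexed offset 12.
U+18703 → 4-byte form F0 98 9C 83 at offsets 0–3.
U+829B → 3-byte form E8 8A 9B at offsets 4–6.
U+34541 → 4-byte form F0 B4 95 81 at offsets 7–10.
U+D49F → 3-byte form ED 92 9F at offsets 11–13.
Offset 12 falls in char 4's range; it's byte 2 of ED 92 9F = 0x92.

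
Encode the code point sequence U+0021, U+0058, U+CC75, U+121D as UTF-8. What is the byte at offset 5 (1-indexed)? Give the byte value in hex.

0xB5

1-indexed offset 5 is 0-indexed offset 4.
U+0021 → 1-byte form 21 at offsets 0–0.
U+0058 → 1-byte form 58 at offsets 1–1.
U+CC75 → 3-byte form EC B1 B5 at offsets 2–4.
Offset 4 falls in char 3's range; it's byte 3 of EC B1 B5 = 0xB5.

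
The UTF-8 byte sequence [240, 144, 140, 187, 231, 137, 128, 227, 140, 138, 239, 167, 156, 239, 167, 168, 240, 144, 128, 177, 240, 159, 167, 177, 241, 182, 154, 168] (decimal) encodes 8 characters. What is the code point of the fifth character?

U+F9E8

Offset 0: leading byte 0xF0 = 11110000 → 4-byte char #1 = F0 90 8C BB.
Offset 4: leading byte 0xE7 = 11100111 → 3-byte char #2 = E7 89 80.
Offset 7: leading byte 0xE3 = 11100011 → 3-byte char #3 = E3 8C 8A.
Offset 10: leading byte 0xEF = 11101111 → 3-byte char #4 = EF A7 9C.
Offset 13: leading byte 0xEF = 11101111 → 3-byte char #5 = EF A7 A8.
Leading byte 0xEF = 11101111 matches 1110xxxx → 3-byte sequence.
Byte 1: 0xEF = 11101111, payload 1111 (4 bits).
Byte 2: 0xA7 = 10100111 (10xxxxxx ✓), payload 100111.
Byte 3: 0xA8 = 10101000 (10xxxxxx ✓), payload 101000.
Concatenate: 1111100111101000 = 0xF9E8 (16 bits → U+F9E8).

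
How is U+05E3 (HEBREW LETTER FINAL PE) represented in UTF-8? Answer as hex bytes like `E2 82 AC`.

U+05E3 = 0x5E3 = 1507 decimal. In range U+0080–U+07FF → 2-byte form: 110xxxxx 10xxxxxx.
Binary (11 bits): 10111100011.
Split 5+6: 10111 | 100011.
Byte 1: 11010111 = 0xD7.
Byte 2: 10100011 = 0xA3.

D7 A3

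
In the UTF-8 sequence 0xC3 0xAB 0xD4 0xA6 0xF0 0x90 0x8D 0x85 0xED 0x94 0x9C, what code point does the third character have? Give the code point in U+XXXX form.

U+10345

Offset 0: leading byte 0xC3 = 11000011 → 2-byte char #1 = C3 AB.
Offset 2: leading byte 0xD4 = 11010100 → 2-byte char #2 = D4 A6.
Offset 4: leading byte 0xF0 = 11110000 → 4-byte char #3 = F0 90 8D 85.
Leading byte 0xF0 = 11110000 matches 11110xxx → 4-byte sequence.
Byte 1: 0xF0 = 11110000, payload 000 (3 bits).
Byte 2: 0x90 = 10010000 (10xxxxxx ✓), payload 010000.
Byte 3: 0x8D = 10001101 (10xxxxxx ✓), payload 001101.
Byte 4: 0x85 = 10000101 (10xxxxxx ✓), payload 000101.
Concatenate: 000010000001101000101 = 0x10345 (21 bits → U+10345).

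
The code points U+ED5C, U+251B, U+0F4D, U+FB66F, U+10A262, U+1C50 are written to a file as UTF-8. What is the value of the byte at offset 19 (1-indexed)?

0xB1

1-indexed offset 19 is 0-indexed offset 18.
U+ED5C → 3-byte form EE B5 9C at offsets 0–2.
U+251B → 3-byte form E2 94 9B at offsets 3–5.
U+0F4D → 3-byte form E0 BD 8D at offsets 6–8.
U+FB66F → 4-byte form F3 BB 99 AF at offsets 9–12.
U+10A262 → 4-byte form F4 8A 89 A2 at offsets 13–16.
U+1C50 → 3-byte form E1 B1 90 at offsets 17–19.
Offset 18 falls in char 6's range; it's byte 2 of E1 B1 90 = 0xB1.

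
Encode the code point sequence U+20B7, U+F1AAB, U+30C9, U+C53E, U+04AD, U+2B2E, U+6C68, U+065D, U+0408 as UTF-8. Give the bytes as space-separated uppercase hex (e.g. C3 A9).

E2 82 B7 F3 B1 AA AB E3 83 89 EC 94 BE D2 AD E2 AC AE E6 B1 A8 D9 9D D0 88

U+20B7: 3-byte form → E2 82 B7.
U+F1AAB: 4-byte form → F3 B1 AA AB.
U+30C9: 3-byte form → E3 83 89.
U+C53E: 3-byte form → EC 94 BE.
U+04AD: 2-byte form → D2 AD.
U+2B2E: 3-byte form → E2 AC AE.
U+6C68: 3-byte form → E6 B1 A8.
U+065D: 2-byte form → D9 9D.
U+0408: 2-byte form → D0 88.
Concatenated (25 bytes): E2 82 B7 F3 B1 AA AB E3 83 89 EC 94 BE D2 AD E2 AC AE E6 B1 A8 D9 9D D0 88.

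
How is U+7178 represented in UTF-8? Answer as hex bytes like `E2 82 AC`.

E7 85 B8

U+7178 = 0x7178 = 29048 decimal. In range U+0800–U+FFFF → 3-byte form: 1110xxxx 10xxxxxx 10xxxxxx.
Binary (16 bits): 0111000101111000.
Split 4+6+6: 0111 | 000101 | 111000.
Byte 1: 11100111 = 0xE7.
Byte 2: 10000101 = 0x85.
Byte 3: 10111000 = 0xB8.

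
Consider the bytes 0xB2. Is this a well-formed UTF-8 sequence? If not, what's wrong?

Byte 0xB2 = 10110010 has the form 10xxxxxx — a continuation byte — but there is no preceding leading byte.

invalid (continuation byte with no leading byte)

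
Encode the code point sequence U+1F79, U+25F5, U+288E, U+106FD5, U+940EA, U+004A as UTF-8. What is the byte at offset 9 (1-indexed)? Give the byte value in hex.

1-indexed offset 9 is 0-indexed offset 8.
U+1F79 → 3-byte form E1 BD B9 at offsets 0–2.
U+25F5 → 3-byte form E2 97 B5 at offsets 3–5.
U+288E → 3-byte form E2 A2 8E at offsets 6–8.
Offset 8 falls in char 3's range; it's byte 3 of E2 A2 8E = 0x8E.

0x8E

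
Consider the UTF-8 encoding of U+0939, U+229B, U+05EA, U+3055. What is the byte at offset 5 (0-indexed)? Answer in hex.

0x9B

U+0939 → 3-byte form E0 A4 B9 at offsets 0–2.
U+229B → 3-byte form E2 8A 9B at offsets 3–5.
Offset 5 falls in char 2's range; it's byte 3 of E2 8A 9B = 0x9B.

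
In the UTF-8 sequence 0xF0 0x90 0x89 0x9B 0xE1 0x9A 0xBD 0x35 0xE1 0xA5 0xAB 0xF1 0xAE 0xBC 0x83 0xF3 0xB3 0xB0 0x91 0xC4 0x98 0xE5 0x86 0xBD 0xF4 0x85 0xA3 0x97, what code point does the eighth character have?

Offset 0: leading byte 0xF0 = 11110000 → 4-byte char #1 = F0 90 89 9B.
Offset 4: leading byte 0xE1 = 11100001 → 3-byte char #2 = E1 9A BD.
Offset 7: leading byte 0x35 = 00110101 → 1-byte char #3 = 35.
Offset 8: leading byte 0xE1 = 11100001 → 3-byte char #4 = E1 A5 AB.
Offset 11: leading byte 0xF1 = 11110001 → 4-byte char #5 = F1 AE BC 83.
Offset 15: leading byte 0xF3 = 11110011 → 4-byte char #6 = F3 B3 B0 91.
Offset 19: leading byte 0xC4 = 11000100 → 2-byte char #7 = C4 98.
Offset 21: leading byte 0xE5 = 11100101 → 3-byte char #8 = E5 86 BD.
Leading byte 0xE5 = 11100101 matches 1110xxxx → 3-byte sequence.
Byte 1: 0xE5 = 11100101, payload 0101 (4 bits).
Byte 2: 0x86 = 10000110 (10xxxxxx ✓), payload 000110.
Byte 3: 0xBD = 10111101 (10xxxxxx ✓), payload 111101.
Concatenate: 0101000110111101 = 0x51BD (16 bits → U+51BD).

U+51BD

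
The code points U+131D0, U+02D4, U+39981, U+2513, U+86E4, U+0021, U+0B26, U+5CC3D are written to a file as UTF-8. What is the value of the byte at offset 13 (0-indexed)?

U+131D0 → 4-byte form F0 93 87 90 at offsets 0–3.
U+02D4 → 2-byte form CB 94 at offsets 4–5.
U+39981 → 4-byte form F0 B9 A6 81 at offsets 6–9.
U+2513 → 3-byte form E2 94 93 at offsets 10–12.
U+86E4 → 3-byte form E8 9B A4 at offsets 13–15.
Offset 13 falls in char 5's range; it's byte 1 of E8 9B A4 = 0xE8.

0xE8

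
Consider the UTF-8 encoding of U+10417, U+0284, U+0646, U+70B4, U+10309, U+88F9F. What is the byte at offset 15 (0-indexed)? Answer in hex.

0xF2

U+10417 → 4-byte form F0 90 90 97 at offsets 0–3.
U+0284 → 2-byte form CA 84 at offsets 4–5.
U+0646 → 2-byte form D9 86 at offsets 6–7.
U+70B4 → 3-byte form E7 82 B4 at offsets 8–10.
U+10309 → 4-byte form F0 90 8C 89 at offsets 11–14.
U+88F9F → 4-byte form F2 88 BE 9F at offsets 15–18.
Offset 15 falls in char 6's range; it's byte 1 of F2 88 BE 9F = 0xF2.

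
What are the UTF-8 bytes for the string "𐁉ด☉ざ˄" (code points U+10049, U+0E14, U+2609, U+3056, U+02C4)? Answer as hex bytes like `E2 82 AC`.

U+10049: 4-byte form → F0 90 81 89.
U+0E14: 3-byte form → E0 B8 94.
U+2609: 3-byte form → E2 98 89.
U+3056: 3-byte form → E3 81 96.
U+02C4: 2-byte form → CB 84.
Concatenated (15 bytes): F0 90 81 89 E0 B8 94 E2 98 89 E3 81 96 CB 84.

F0 90 81 89 E0 B8 94 E2 98 89 E3 81 96 CB 84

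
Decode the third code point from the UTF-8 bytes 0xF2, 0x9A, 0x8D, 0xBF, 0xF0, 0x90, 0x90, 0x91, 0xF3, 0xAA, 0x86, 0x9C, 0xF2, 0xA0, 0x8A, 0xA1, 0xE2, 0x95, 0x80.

Offset 0: leading byte 0xF2 = 11110010 → 4-byte char #1 = F2 9A 8D BF.
Offset 4: leading byte 0xF0 = 11110000 → 4-byte char #2 = F0 90 90 91.
Offset 8: leading byte 0xF3 = 11110011 → 4-byte char #3 = F3 AA 86 9C.
Leading byte 0xF3 = 11110011 matches 11110xxx → 4-byte sequence.
Byte 1: 0xF3 = 11110011, payload 011 (3 bits).
Byte 2: 0xAA = 10101010 (10xxxxxx ✓), payload 101010.
Byte 3: 0x86 = 10000110 (10xxxxxx ✓), payload 000110.
Byte 4: 0x9C = 10011100 (10xxxxxx ✓), payload 011100.
Concatenate: 011101010000110011100 = 0xEA19C (21 bits → U+EA19C).

U+EA19C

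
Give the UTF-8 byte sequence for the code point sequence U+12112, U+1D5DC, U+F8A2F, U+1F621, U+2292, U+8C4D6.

U+12112: 4-byte form → F0 92 84 92.
U+1D5DC: 4-byte form → F0 9D 97 9C.
U+F8A2F: 4-byte form → F3 B8 A8 AF.
U+1F621: 4-byte form → F0 9F 98 A1.
U+2292: 3-byte form → E2 8A 92.
U+8C4D6: 4-byte form → F2 8C 93 96.
Concatenated (23 bytes): F0 92 84 92 F0 9D 97 9C F3 B8 A8 AF F0 9F 98 A1 E2 8A 92 F2 8C 93 96.

F0 92 84 92 F0 9D 97 9C F3 B8 A8 AF F0 9F 98 A1 E2 8A 92 F2 8C 93 96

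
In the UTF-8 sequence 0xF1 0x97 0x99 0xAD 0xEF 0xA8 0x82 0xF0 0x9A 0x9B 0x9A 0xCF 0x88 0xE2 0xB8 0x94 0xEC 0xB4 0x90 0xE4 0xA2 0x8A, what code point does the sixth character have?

U+CD10

Offset 0: leading byte 0xF1 = 11110001 → 4-byte char #1 = F1 97 99 AD.
Offset 4: leading byte 0xEF = 11101111 → 3-byte char #2 = EF A8 82.
Offset 7: leading byte 0xF0 = 11110000 → 4-byte char #3 = F0 9A 9B 9A.
Offset 11: leading byte 0xCF = 11001111 → 2-byte char #4 = CF 88.
Offset 13: leading byte 0xE2 = 11100010 → 3-byte char #5 = E2 B8 94.
Offset 16: leading byte 0xEC = 11101100 → 3-byte char #6 = EC B4 90.
Leading byte 0xEC = 11101100 matches 1110xxxx → 3-byte sequence.
Byte 1: 0xEC = 11101100, payload 1100 (4 bits).
Byte 2: 0xB4 = 10110100 (10xxxxxx ✓), payload 110100.
Byte 3: 0x90 = 10010000 (10xxxxxx ✓), payload 010000.
Concatenate: 1100110100010000 = 0xCD10 (16 bits → U+CD10).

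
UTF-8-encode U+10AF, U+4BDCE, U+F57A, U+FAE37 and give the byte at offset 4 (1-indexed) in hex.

0xF1

1-indexed offset 4 is 0-indexed offset 3.
U+10AF → 3-byte form E1 82 AF at offsets 0–2.
U+4BDCE → 4-byte form F1 8B B7 8E at offsets 3–6.
Offset 3 falls in char 2's range; it's byte 1 of F1 8B B7 8E = 0xF1.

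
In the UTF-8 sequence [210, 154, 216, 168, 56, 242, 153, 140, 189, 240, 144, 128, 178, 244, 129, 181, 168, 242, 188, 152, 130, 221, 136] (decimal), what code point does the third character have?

Offset 0: leading byte 0xD2 = 11010010 → 2-byte char #1 = D2 9A.
Offset 2: leading byte 0xD8 = 11011000 → 2-byte char #2 = D8 A8.
Offset 4: leading byte 0x38 = 00111000 → 1-byte char #3 = 38.
Leading byte 0x38 = 00111000 matches 0xxxxxxx → 1-byte sequence.
Byte 1: 0x38 = 00111000, payload 0111000 (7 bits).
Concatenate: 0111000 = 0x38 (7 bits → U+0038).

U+0038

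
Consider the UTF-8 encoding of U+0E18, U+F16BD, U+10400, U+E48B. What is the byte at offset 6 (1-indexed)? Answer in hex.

1-indexed offset 6 is 0-indexed offset 5.
U+0E18 → 3-byte form E0 B8 98 at offsets 0–2.
U+F16BD → 4-byte form F3 B1 9A BD at offsets 3–6.
Offset 5 falls in char 2's range; it's byte 3 of F3 B1 9A BD = 0x9A.

0x9A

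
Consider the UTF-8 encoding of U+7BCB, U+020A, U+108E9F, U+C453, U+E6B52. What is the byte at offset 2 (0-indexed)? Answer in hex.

0x8B

U+7BCB → 3-byte form E7 AF 8B at offsets 0–2.
Offset 2 falls in char 1's range; it's byte 3 of E7 AF 8B = 0x8B.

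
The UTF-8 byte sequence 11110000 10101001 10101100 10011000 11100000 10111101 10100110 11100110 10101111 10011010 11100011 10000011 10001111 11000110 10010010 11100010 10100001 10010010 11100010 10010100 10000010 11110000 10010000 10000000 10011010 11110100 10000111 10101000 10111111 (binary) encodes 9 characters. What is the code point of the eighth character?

U+1001A

Offset 0: leading byte 0xF0 = 11110000 → 4-byte char #1 = F0 A9 AC 98.
Offset 4: leading byte 0xE0 = 11100000 → 3-byte char #2 = E0 BD A6.
Offset 7: leading byte 0xE6 = 11100110 → 3-byte char #3 = E6 AF 9A.
Offset 10: leading byte 0xE3 = 11100011 → 3-byte char #4 = E3 83 8F.
Offset 13: leading byte 0xC6 = 11000110 → 2-byte char #5 = C6 92.
Offset 15: leading byte 0xE2 = 11100010 → 3-byte char #6 = E2 A1 92.
Offset 18: leading byte 0xE2 = 11100010 → 3-byte char #7 = E2 94 82.
Offset 21: leading byte 0xF0 = 11110000 → 4-byte char #8 = F0 90 80 9A.
Leading byte 0xF0 = 11110000 matches 11110xxx → 4-byte sequence.
Byte 1: 0xF0 = 11110000, payload 000 (3 bits).
Byte 2: 0x90 = 10010000 (10xxxxxx ✓), payload 010000.
Byte 3: 0x80 = 10000000 (10xxxxxx ✓), payload 000000.
Byte 4: 0x9A = 10011010 (10xxxxxx ✓), payload 011010.
Concatenate: 000010000000000011010 = 0x1001A (21 bits → U+1001A).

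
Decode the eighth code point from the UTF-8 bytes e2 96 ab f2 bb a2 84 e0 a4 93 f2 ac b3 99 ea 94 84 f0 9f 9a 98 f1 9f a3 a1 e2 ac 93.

Offset 0: leading byte 0xE2 = 11100010 → 3-byte char #1 = E2 96 AB.
Offset 3: leading byte 0xF2 = 11110010 → 4-byte char #2 = F2 BB A2 84.
Offset 7: leading byte 0xE0 = 11100000 → 3-byte char #3 = E0 A4 93.
Offset 10: leading byte 0xF2 = 11110010 → 4-byte char #4 = F2 AC B3 99.
Offset 14: leading byte 0xEA = 11101010 → 3-byte char #5 = EA 94 84.
Offset 17: leading byte 0xF0 = 11110000 → 4-byte char #6 = F0 9F 9A 98.
Offset 21: leading byte 0xF1 = 11110001 → 4-byte char #7 = F1 9F A3 A1.
Offset 25: leading byte 0xE2 = 11100010 → 3-byte char #8 = E2 AC 93.
Leading byte 0xE2 = 11100010 matches 1110xxxx → 3-byte sequence.
Byte 1: 0xE2 = 11100010, payload 0010 (4 bits).
Byte 2: 0xAC = 10101100 (10xxxxxx ✓), payload 101100.
Byte 3: 0x93 = 10010011 (10xxxxxx ✓), payload 010011.
Concatenate: 0010101100010011 = 0x2B13 (16 bits → U+2B13).

U+2B13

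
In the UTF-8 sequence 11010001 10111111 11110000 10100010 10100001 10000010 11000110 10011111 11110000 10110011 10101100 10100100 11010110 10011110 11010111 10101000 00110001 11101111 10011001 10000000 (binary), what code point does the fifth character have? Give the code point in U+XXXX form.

U+059E

Offset 0: leading byte 0xD1 = 11010001 → 2-byte char #1 = D1 BF.
Offset 2: leading byte 0xF0 = 11110000 → 4-byte char #2 = F0 A2 A1 82.
Offset 6: leading byte 0xC6 = 11000110 → 2-byte char #3 = C6 9F.
Offset 8: leading byte 0xF0 = 11110000 → 4-byte char #4 = F0 B3 AC A4.
Offset 12: leading byte 0xD6 = 11010110 → 2-byte char #5 = D6 9E.
Leading byte 0xD6 = 11010110 matches 110xxxxx → 2-byte sequence.
Byte 1: 0xD6 = 11010110, payload 10110 (5 bits).
Byte 2: 0x9E = 10011110 (10xxxxxx ✓), payload 011110.
Concatenate: 10110011110 = 0x59E (11 bits → U+059E).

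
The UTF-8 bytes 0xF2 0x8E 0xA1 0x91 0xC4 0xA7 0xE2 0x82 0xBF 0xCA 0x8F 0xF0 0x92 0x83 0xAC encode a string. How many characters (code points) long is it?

5

Byte at offset 0: 0xF2 = 11110010 → 4-byte char (#1). Advance 4.
Byte at offset 4: 0xC4 = 11000100 → 2-byte char (#2). Advance 2.
Byte at offset 6: 0xE2 = 11100010 → 3-byte char (#3). Advance 3.
Byte at offset 9: 0xCA = 11001010 → 2-byte char (#4). Advance 2.
Byte at offset 11: 0xF0 = 11110000 → 4-byte char (#5). Advance 4.
Reached end at offset 15 after 5 code points.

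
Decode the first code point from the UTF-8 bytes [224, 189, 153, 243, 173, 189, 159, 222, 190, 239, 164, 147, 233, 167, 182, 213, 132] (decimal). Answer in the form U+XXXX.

U+0F59

Offset 0: leading byte 0xE0 = 11100000 → 3-byte char #1 = E0 BD 99.
Leading byte 0xE0 = 11100000 matches 1110xxxx → 3-byte sequence.
Byte 1: 0xE0 = 11100000, payload 0000 (4 bits).
Byte 2: 0xBD = 10111101 (10xxxxxx ✓), payload 111101.
Byte 3: 0x99 = 10011001 (10xxxxxx ✓), payload 011001.
Concatenate: 0000111101011001 = 0xF59 (16 bits → U+0F59).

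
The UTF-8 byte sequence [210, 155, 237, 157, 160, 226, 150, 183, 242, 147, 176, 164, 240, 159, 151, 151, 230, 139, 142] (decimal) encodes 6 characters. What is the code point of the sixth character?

U+62CE

Offset 0: leading byte 0xD2 = 11010010 → 2-byte char #1 = D2 9B.
Offset 2: leading byte 0xED = 11101101 → 3-byte char #2 = ED 9D A0.
Offset 5: leading byte 0xE2 = 11100010 → 3-byte char #3 = E2 96 B7.
Offset 8: leading byte 0xF2 = 11110010 → 4-byte char #4 = F2 93 B0 A4.
Offset 12: leading byte 0xF0 = 11110000 → 4-byte char #5 = F0 9F 97 97.
Offset 16: leading byte 0xE6 = 11100110 → 3-byte char #6 = E6 8B 8E.
Leading byte 0xE6 = 11100110 matches 1110xxxx → 3-byte sequence.
Byte 1: 0xE6 = 11100110, payload 0110 (4 bits).
Byte 2: 0x8B = 10001011 (10xxxxxx ✓), payload 001011.
Byte 3: 0x8E = 10001110 (10xxxxxx ✓), payload 001110.
Concatenate: 0110001011001110 = 0x62CE (16 bits → U+62CE).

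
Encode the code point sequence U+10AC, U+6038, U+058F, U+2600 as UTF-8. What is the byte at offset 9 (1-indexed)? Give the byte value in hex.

0xE2

1-indexed offset 9 is 0-indexed offset 8.
U+10AC → 3-byte form E1 82 AC at offsets 0–2.
U+6038 → 3-byte form E6 80 B8 at offsets 3–5.
U+058F → 2-byte form D6 8F at offsets 6–7.
U+2600 → 3-byte form E2 98 80 at offsets 8–10.
Offset 8 falls in char 4's range; it's byte 1 of E2 98 80 = 0xE2.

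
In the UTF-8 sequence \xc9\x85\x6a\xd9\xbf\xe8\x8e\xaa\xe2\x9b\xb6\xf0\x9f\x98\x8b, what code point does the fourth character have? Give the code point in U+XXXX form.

Offset 0: leading byte 0xC9 = 11001001 → 2-byte char #1 = C9 85.
Offset 2: leading byte 0x6A = 01101010 → 1-byte char #2 = 6A.
Offset 3: leading byte 0xD9 = 11011001 → 2-byte char #3 = D9 BF.
Offset 5: leading byte 0xE8 = 11101000 → 3-byte char #4 = E8 8E AA.
Leading byte 0xE8 = 11101000 matches 1110xxxx → 3-byte sequence.
Byte 1: 0xE8 = 11101000, payload 1000 (4 bits).
Byte 2: 0x8E = 10001110 (10xxxxxx ✓), payload 001110.
Byte 3: 0xAA = 10101010 (10xxxxxx ✓), payload 101010.
Concatenate: 1000001110101010 = 0x83AA (16 bits → U+83AA).

U+83AA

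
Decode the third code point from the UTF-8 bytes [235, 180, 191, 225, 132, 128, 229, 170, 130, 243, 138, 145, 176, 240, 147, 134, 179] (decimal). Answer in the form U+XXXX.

Offset 0: leading byte 0xEB = 11101011 → 3-byte char #1 = EB B4 BF.
Offset 3: leading byte 0xE1 = 11100001 → 3-byte char #2 = E1 84 80.
Offset 6: leading byte 0xE5 = 11100101 → 3-byte char #3 = E5 AA 82.
Leading byte 0xE5 = 11100101 matches 1110xxxx → 3-byte sequence.
Byte 1: 0xE5 = 11100101, payload 0101 (4 bits).
Byte 2: 0xAA = 10101010 (10xxxxxx ✓), payload 101010.
Byte 3: 0x82 = 10000010 (10xxxxxx ✓), payload 000010.
Concatenate: 0101101010000010 = 0x5A82 (16 bits → U+5A82).

U+5A82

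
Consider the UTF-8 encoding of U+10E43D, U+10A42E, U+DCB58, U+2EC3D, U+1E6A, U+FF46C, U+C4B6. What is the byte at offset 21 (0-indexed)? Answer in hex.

U+10E43D → 4-byte form F4 8E 90 BD at offsets 0–3.
U+10A42E → 4-byte form F4 8A 90 AE at offsets 4–7.
U+DCB58 → 4-byte form F3 9C AD 98 at offsets 8–11.
U+2EC3D → 4-byte form F0 AE B0 BD at offsets 12–15.
U+1E6A → 3-byte form E1 B9 AA at offsets 16–18.
U+FF46C → 4-byte form F3 BF 91 AC at offsets 19–22.
Offset 21 falls in char 6's range; it's byte 3 of F3 BF 91 AC = 0x91.

0x91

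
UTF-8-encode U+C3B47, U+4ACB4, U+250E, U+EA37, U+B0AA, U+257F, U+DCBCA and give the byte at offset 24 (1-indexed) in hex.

0x8A

1-indexed offset 24 is 0-indexed offset 23.
U+C3B47 → 4-byte form F3 83 AD 87 at offsets 0–3.
U+4ACB4 → 4-byte form F1 8A B2 B4 at offsets 4–7.
U+250E → 3-byte form E2 94 8E at offsets 8–10.
U+EA37 → 3-byte form EE A8 B7 at offsets 11–13.
U+B0AA → 3-byte form EB 82 AA at offsets 14–16.
U+257F → 3-byte form E2 95 BF at offsets 17–19.
U+DCBCA → 4-byte form F3 9C AF 8A at offsets 20–23.
Offset 23 falls in char 7's range; it's byte 4 of F3 9C AF 8A = 0x8A.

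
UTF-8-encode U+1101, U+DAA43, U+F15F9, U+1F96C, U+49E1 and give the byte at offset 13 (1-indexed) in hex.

0x9F

1-indexed offset 13 is 0-indexed offset 12.
U+1101 → 3-byte form E1 84 81 at offsets 0–2.
U+DAA43 → 4-byte form F3 9A A9 83 at offsets 3–6.
U+F15F9 → 4-byte form F3 B1 97 B9 at offsets 7–10.
U+1F96C → 4-byte form F0 9F A5 AC at offsets 11–14.
Offset 12 falls in char 4's range; it's byte 2 of F0 9F A5 AC = 0x9F.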